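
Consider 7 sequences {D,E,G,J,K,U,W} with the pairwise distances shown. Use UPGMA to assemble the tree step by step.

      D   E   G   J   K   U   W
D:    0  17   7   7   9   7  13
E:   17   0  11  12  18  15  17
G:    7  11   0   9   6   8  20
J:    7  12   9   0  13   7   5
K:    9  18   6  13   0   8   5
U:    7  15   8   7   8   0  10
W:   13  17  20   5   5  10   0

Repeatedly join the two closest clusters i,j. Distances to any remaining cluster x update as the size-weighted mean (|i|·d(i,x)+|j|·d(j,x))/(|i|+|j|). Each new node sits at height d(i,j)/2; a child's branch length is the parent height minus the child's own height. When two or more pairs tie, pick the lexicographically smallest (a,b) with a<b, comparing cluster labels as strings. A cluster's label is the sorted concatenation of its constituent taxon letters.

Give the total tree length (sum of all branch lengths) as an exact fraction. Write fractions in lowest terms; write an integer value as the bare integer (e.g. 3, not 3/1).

133/4

1. join J+W (d=5) ⇒ JW; edges |J|=5/2, |W|=5/2
  updated: d(D,JW)=10, d(E,JW)=29/2, d(G,JW)=29/2, d(JW,K)=9, d(JW,U)=17/2
2. join G+K (d=6) ⇒ GK; edges |G|=3, |K|=3
  updated: d(D,GK)=8, d(E,GK)=29/2, d(GK,JW)=47/4, d(GK,U)=8
3. join D+U (d=7) ⇒ DU; edges |D|=7/2, |U|=7/2
  updated: d(DU,E)=16, d(DU,GK)=8, d(DU,JW)=37/4
4. join DU+GK (d=8) ⇒ DGKU; edges |DU|=1/2, |GK|=1
  updated: d(DGKU,E)=61/4, d(DGKU,JW)=21/2
5. join DGKU+JW (d=21/2) ⇒ DGJKUW; edges |DGKU|=5/4, |JW|=11/4
  updated: d(DGJKUW,E)=15
6. join DGJKUW+E (d=15) ⇒ DEGJKUW; edges |DGJKUW|=9/4, |E|=15/2
final tree: ((((D:7/2,U:7/2):1/2,(G:3,K:3):1):5/4,(J:5/2,W:5/2):11/4):9/4,E:15/2)
total length: 133/4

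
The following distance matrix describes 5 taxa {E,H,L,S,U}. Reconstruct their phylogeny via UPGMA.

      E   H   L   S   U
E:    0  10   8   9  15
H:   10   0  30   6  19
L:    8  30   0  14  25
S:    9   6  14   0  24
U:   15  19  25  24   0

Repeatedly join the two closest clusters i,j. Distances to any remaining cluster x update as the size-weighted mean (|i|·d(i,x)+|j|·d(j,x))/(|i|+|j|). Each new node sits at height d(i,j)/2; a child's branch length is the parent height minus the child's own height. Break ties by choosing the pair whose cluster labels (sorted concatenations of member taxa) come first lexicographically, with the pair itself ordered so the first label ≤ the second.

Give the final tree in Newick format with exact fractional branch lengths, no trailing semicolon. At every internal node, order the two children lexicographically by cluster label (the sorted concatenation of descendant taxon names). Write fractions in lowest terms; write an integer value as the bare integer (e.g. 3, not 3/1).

iteration 1: select H,S (d=6); attach at lengths (3, 3); label the merged cluster HS
  updated: d(E,HS)=19/2, d(HS,L)=22, d(HS,U)=43/2
iteration 2: select E,L (d=8); attach at lengths (4, 4); label the merged cluster EL
  updated: d(EL,HS)=63/4, d(EL,U)=20
iteration 3: select EL,HS (d=63/4); attach at lengths (31/8, 39/8); label the merged cluster EHLS
  updated: d(EHLS,U)=83/4
iteration 4: select EHLS,U (d=83/4); attach at lengths (5/2, 83/8); label the merged cluster EHLSU
final tree: (((E:4,L:4):31/8,(H:3,S:3):39/8):5/2,U:83/8)
total length: 285/8

(((E:4,L:4):31/8,(H:3,S:3):39/8):5/2,U:83/8)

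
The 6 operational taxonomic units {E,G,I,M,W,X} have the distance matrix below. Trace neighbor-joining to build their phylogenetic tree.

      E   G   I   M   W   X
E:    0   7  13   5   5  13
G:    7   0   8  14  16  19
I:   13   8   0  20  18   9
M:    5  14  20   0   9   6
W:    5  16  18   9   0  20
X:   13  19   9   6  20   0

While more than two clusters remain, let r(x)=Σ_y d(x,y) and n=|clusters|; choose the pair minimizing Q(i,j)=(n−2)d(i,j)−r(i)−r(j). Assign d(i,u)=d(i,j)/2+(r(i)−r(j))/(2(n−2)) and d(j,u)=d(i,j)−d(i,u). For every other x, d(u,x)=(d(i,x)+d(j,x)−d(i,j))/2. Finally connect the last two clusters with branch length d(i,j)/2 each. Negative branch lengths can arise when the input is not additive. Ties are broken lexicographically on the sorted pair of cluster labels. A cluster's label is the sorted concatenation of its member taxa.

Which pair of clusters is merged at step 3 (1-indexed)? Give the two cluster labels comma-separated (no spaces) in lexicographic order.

1. join G+I (d=8, Q=-100) ⇒ GI; edges |G|=7/2, |I|=9/2
  updated: d(E,GI)=6, d(GI,M)=13, d(GI,W)=13, d(GI,X)=10
2. join M+X (d=6, Q=-64) ⇒ MX; edges |M|=1/3, |X|=17/3
  updated: d(E,MX)=6, d(GI,MX)=17/2, d(MX,W)=23/2
3. join E+W (d=5, Q=-73/2) ⇒ EW; edges |E|=-5/8, |W|=45/8
  updated: d(EW,GI)=7, d(EW,MX)=25/4
4. join EW+GI (d=7, Q=-87/4) ⇒ EGIW; edges |EW|=19/8, |GI|=37/8
  updated: d(EGIW,MX)=31/8
5. join EGIW+MX (d=31/8) ⇒ EGIMWX; edges |EGIW|=31/16, |MX|=31/16
final tree: (((E:-5/8,W:45/8):19/8,(G:7/2,I:9/2):37/8):31/16,(M:1/3,X:17/3):31/16)
total length: 239/8

E,W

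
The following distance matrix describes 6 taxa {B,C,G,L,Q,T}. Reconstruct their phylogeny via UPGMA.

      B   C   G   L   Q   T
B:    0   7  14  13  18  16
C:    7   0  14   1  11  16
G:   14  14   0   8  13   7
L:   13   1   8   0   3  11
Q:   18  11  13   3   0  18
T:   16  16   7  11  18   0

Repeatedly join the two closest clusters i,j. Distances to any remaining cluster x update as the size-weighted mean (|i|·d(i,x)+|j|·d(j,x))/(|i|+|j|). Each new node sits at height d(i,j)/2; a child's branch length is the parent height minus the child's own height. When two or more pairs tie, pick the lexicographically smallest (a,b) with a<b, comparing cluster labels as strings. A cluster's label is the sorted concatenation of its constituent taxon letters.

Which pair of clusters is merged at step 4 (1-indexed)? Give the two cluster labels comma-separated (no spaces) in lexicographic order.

iteration 1: select C,L (d=1); attach at lengths (1/2, 1/2); label the merged cluster CL
  updated: d(B,CL)=10, d(CL,G)=11, d(CL,Q)=7, d(CL,T)=27/2
iteration 2: select CL,Q (d=7); attach at lengths (3, 7/2); label the merged cluster CLQ
  updated: d(B,CLQ)=38/3, d(CLQ,G)=35/3, d(CLQ,T)=15
iteration 3: select G,T (d=7); attach at lengths (7/2, 7/2); label the merged cluster GT
  updated: d(B,GT)=15, d(CLQ,GT)=40/3
iteration 4: select B,CLQ (d=38/3); attach at lengths (19/3, 17/6); label the merged cluster BCLQ
  updated: d(BCLQ,GT)=55/4
iteration 5: select BCLQ,GT (d=55/4); attach at lengths (13/24, 27/8); label the merged cluster BCGLQT
final tree: ((B:19/3,((C:1/2,L:1/2):3,Q:7/2):17/6):13/24,(G:7/2,T:7/2):27/8)
total length: 331/12

B,CLQ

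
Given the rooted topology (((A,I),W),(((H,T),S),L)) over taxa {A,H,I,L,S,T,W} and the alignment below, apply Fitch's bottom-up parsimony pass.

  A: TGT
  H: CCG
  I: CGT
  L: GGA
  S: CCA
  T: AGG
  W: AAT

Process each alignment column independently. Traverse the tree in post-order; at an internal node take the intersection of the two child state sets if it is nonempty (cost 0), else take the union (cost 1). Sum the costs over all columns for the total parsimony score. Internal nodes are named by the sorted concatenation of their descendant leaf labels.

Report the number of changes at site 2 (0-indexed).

AI@0: {T} ∪ {C} = {C,T} (union, +1)
AIW@0: {C,T} ∪ {A} = {A,C,T} (union, +1)
HT@0: {C} ∪ {A} = {A,C} (union, +1)
HST@0: {A,C} ∩ {C} = {C} (intersection, +0)
HLST@0: {C} ∪ {G} = {C,G} (union, +1)
AHILSTW@0: {A,C,T} ∩ {C,G} = {C} (intersection, +0)
AI@1: {G} ∩ {G} = {G} (intersection, +0)
AIW@1: {G} ∪ {A} = {A,G} (union, +1)
HT@1: {C} ∪ {G} = {C,G} (union, +1)
HST@1: {C,G} ∩ {C} = {C} (intersection, +0)
HLST@1: {C} ∪ {G} = {C,G} (union, +1)
AHILSTW@1: {A,G} ∩ {C,G} = {G} (intersection, +0)
AI@2: {T} ∩ {T} = {T} (intersection, +0)
AIW@2: {T} ∩ {T} = {T} (intersection, +0)
HT@2: {G} ∩ {G} = {G} (intersection, +0)
HST@2: {G} ∪ {A} = {A,G} (union, +1)
HLST@2: {A,G} ∩ {A} = {A} (intersection, +0)
AHILSTW@2: {T} ∪ {A} = {A,T} (union, +1)
per-site changes: [4, 3, 2]; total = 9

2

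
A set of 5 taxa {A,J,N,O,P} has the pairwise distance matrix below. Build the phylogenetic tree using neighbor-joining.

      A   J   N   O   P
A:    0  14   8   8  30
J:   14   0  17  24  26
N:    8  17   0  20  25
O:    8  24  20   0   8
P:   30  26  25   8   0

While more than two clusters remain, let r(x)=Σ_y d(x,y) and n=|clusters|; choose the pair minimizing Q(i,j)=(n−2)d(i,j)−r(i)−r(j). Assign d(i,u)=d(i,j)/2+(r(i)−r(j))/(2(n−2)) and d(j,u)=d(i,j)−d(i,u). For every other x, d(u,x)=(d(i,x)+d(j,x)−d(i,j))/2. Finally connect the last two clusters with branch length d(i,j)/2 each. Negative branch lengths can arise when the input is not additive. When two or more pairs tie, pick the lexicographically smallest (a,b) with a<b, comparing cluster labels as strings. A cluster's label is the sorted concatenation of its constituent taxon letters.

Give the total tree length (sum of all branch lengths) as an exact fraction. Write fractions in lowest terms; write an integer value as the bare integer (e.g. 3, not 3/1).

iteration 1: select O,P (d=8, Q=-125); attach at lengths (-5/6, 53/6); label the merged cluster OP
  updated: d(A,OP)=15, d(J,OP)=21, d(N,OP)=37/2
iteration 2: select A,N (d=8, Q=-129/2); attach at lengths (19/8, 45/8); label the merged cluster AN
  updated: d(AN,J)=23/2, d(AN,OP)=51/4
iteration 3: select AN,J (d=23/2, Q=-181/4); attach at lengths (13/8, 79/8); label the merged cluster AJN
  updated: d(AJN,OP)=89/8
iteration 4: select AJN,OP (d=89/8); attach at lengths (89/16, 89/16); label the merged cluster AJNOP
final tree: (((A:19/8,N:45/8):13/8,J:79/8):89/16,(O:-5/6,P:53/6):89/16)
total length: 309/8

309/8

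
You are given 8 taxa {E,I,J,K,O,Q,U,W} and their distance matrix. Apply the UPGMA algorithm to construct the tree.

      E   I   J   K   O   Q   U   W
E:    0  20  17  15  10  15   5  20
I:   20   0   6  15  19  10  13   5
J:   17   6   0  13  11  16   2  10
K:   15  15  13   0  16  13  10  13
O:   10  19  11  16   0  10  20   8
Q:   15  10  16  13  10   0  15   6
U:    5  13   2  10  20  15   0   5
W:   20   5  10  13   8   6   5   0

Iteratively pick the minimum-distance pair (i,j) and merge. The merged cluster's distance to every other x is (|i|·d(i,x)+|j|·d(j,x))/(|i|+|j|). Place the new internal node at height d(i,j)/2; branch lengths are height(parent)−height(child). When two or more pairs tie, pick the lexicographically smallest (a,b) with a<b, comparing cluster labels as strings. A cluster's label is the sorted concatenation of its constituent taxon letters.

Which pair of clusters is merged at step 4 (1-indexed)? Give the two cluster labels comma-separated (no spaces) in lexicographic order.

E,O

iteration 1: select J,U (d=2); attach at lengths (1, 1); label the merged cluster JU
  updated: d(E,JU)=11, d(I,JU)=19/2, d(JU,K)=23/2, d(JU,O)=31/2, d(JU,Q)=31/2, d(JU,W)=15/2
iteration 2: select I,W (d=5); attach at lengths (5/2, 5/2); label the merged cluster IW
  updated: d(E,IW)=20, d(IW,JU)=17/2, d(IW,K)=14, d(IW,O)=27/2, d(IW,Q)=8
iteration 3: select IW,Q (d=8); attach at lengths (3/2, 4); label the merged cluster IQW
  updated: d(E,IQW)=55/3, d(IQW,JU)=65/6, d(IQW,K)=41/3, d(IQW,O)=37/3
iteration 4: select E,O (d=10); attach at lengths (5, 5); label the merged cluster EO
  updated: d(EO,IQW)=46/3, d(EO,JU)=53/4, d(EO,K)=31/2
iteration 5: select IQW,JU (d=65/6); attach at lengths (17/12, 53/12); label the merged cluster IJQUW
  updated: d(EO,IJQUW)=29/2, d(IJQUW,K)=64/5
iteration 6: select IJQUW,K (d=64/5); attach at lengths (59/60, 32/5); label the merged cluster IJKQUW
  updated: d(EO,IJKQUW)=44/3
iteration 7: select EO,IJKQUW (d=44/3); attach at lengths (7/3, 14/15); label the merged cluster EIJKOQUW
final tree: ((E:5,O:5):7/3,((((I:5/2,W:5/2):3/2,Q:4):17/12,(J:1,U:1):53/12):59/60,K:32/5):14/15)
total length: 2339/60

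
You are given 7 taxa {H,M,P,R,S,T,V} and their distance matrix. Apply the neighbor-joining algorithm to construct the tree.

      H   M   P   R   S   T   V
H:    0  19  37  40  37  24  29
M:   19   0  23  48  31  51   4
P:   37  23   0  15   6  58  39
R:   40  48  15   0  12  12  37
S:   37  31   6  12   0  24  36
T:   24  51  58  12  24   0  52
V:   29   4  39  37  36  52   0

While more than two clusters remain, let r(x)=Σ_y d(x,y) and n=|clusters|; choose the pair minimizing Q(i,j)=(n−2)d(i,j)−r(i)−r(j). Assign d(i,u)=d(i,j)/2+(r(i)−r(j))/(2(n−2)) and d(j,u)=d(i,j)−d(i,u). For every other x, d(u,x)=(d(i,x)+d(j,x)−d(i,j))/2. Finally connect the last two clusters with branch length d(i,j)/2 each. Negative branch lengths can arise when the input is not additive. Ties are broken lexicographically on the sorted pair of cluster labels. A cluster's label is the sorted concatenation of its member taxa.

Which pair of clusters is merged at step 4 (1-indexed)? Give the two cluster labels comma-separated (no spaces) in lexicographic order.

iteration 1: select M,V (d=4, Q=-353); attach at lengths (-1/10, 41/10); label the merged cluster MV
  updated: d(H,MV)=22, d(MV,P)=29, d(MV,R)=81/2, d(MV,S)=63/2, d(MV,T)=99/2
iteration 2: select H,MV (d=22, Q=-489/2); attach at lengths (151/16, 201/16); label the merged cluster HMV
  updated: d(HMV,P)=22, d(HMV,R)=117/4, d(HMV,S)=93/4, d(HMV,T)=103/4
iteration 3: select R,T (d=12, Q=-152); attach at lengths (-31/12, 175/12); label the merged cluster RT
  updated: d(HMV,RT)=43/2, d(P,RT)=61/2, d(RT,S)=12
iteration 4: select HMV,RT (d=43/2, Q=-351/4); attach at lengths (183/16, 161/16); label the merged cluster HMRTV
  updated: d(HMRTV,P)=31/2, d(HMRTV,S)=55/8
iteration 5: select HMRTV,P (d=31/2, Q=-227/8); attach at lengths (131/16, 117/16); label the merged cluster HMPRTV
  updated: d(HMPRTV,S)=-21/16
iteration 6: select HMPRTV,S (d=-21/16); attach at lengths (-21/32, -21/32); label the merged cluster HMPRSTV
final tree: ((((H:151/16,(M:-1/10,V:41/10):201/16):183/16,(R:-31/12,T:175/12):161/16):131/16,P:117/16):-21/32,S:-21/32)
total length: 1179/16

HMV,RT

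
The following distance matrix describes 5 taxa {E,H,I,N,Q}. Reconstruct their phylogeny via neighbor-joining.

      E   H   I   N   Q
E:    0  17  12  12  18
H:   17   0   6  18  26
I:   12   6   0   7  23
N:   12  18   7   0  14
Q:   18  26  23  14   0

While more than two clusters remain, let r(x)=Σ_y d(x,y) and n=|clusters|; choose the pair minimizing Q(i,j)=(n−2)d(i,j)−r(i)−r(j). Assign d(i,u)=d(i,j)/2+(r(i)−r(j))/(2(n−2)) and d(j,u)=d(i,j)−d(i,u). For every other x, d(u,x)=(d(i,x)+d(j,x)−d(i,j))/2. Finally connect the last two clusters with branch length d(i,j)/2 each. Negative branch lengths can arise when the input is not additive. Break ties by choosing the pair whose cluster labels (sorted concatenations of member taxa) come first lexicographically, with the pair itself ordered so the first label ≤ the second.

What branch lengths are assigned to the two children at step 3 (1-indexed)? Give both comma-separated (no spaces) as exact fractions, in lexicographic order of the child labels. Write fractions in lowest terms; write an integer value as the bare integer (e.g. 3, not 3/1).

1. join H+I (d=6, Q=-97) ⇒ HI; edges |H|=37/6, |I|=-1/6
  updated: d(E,HI)=23/2, d(HI,N)=19/2, d(HI,Q)=43/2
2. join E+HI (d=23/2, Q=-61) ⇒ EHI; edges |E|=11/2, |HI|=6
  updated: d(EHI,N)=5, d(EHI,Q)=14
3. join EHI+N (d=5, Q=-33) ⇒ EHIN; edges |EHI|=5/2, |N|=5/2
  updated: d(EHIN,Q)=23/2
4. join EHIN+Q (d=23/2) ⇒ EHINQ; edges |EHIN|=23/4, |Q|=23/4
final tree: (((E:11/2,(H:37/6,I:-1/6):6):5/2,N:5/2):23/4,Q:23/4)
total length: 34

5/2,5/2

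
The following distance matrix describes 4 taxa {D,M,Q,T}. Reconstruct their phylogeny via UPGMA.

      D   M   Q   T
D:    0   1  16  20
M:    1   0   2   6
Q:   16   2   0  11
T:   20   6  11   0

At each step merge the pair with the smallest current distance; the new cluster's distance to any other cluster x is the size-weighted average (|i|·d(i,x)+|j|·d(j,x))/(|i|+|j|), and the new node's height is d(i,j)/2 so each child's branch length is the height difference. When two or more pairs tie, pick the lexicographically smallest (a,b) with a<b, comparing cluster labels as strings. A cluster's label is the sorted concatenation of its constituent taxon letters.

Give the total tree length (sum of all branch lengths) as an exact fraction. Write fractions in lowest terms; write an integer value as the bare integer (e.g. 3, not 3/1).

52/3

step 1: merge (D,M) at d=1; branch lengths D→1/2, M→1/2; new cluster DM
  updated: d(DM,Q)=9, d(DM,T)=13
step 2: merge (DM,Q) at d=9; branch lengths DM→4, Q→9/2; new cluster DMQ
  updated: d(DMQ,T)=37/3
step 3: merge (DMQ,T) at d=37/3; branch lengths DMQ→5/3, T→37/6; new cluster DMQT
final tree: (((D:1/2,M:1/2):4,Q:9/2):5/3,T:37/6)
total length: 52/3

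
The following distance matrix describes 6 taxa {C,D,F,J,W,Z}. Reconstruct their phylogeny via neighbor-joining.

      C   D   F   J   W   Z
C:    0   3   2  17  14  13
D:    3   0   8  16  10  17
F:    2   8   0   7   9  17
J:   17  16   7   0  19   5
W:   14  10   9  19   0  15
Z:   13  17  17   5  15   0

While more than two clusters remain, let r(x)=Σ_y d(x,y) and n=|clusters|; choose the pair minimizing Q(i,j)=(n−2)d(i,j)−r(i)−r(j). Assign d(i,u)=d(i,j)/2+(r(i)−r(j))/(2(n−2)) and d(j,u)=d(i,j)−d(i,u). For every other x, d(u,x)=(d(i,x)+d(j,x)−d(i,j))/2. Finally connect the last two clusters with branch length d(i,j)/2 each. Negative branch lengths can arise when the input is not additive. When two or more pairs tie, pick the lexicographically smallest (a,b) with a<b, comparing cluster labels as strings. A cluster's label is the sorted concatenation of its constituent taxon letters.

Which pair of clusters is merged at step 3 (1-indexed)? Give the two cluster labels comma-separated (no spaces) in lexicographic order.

step 1: merge (J,Z) at d=5, Q=-111; branch lengths J→17/8, Z→23/8; new cluster JZ
  updated: d(C,JZ)=25/2, d(D,JZ)=14, d(F,JZ)=19/2, d(JZ,W)=29/2
step 2: merge (C,D) at d=3, Q=-115/2; branch lengths C→11/12, D→25/12; new cluster CD
  updated: d(CD,F)=7/2, d(CD,JZ)=47/4, d(CD,W)=21/2
step 3: merge (CD,F) at d=7/2, Q=-163/4; branch lengths CD→43/16, F→13/16; new cluster CDF
  updated: d(CDF,JZ)=71/8, d(CDF,W)=8
step 4: merge (CDF,JZ) at d=71/8, Q=-251/8; branch lengths CDF→19/16, JZ→123/16; new cluster CDFJZ
  updated: d(CDFJZ,W)=109/16
step 5: merge (CDFJZ,W) at d=109/16; branch lengths CDFJZ→109/32, W→109/32; new cluster CDFJWZ
final tree: ((((C:11/12,D:25/12):43/16,F:13/16):19/16,(J:17/8,Z:23/8):123/16):109/32,W:109/32)
total length: 435/16

CD,F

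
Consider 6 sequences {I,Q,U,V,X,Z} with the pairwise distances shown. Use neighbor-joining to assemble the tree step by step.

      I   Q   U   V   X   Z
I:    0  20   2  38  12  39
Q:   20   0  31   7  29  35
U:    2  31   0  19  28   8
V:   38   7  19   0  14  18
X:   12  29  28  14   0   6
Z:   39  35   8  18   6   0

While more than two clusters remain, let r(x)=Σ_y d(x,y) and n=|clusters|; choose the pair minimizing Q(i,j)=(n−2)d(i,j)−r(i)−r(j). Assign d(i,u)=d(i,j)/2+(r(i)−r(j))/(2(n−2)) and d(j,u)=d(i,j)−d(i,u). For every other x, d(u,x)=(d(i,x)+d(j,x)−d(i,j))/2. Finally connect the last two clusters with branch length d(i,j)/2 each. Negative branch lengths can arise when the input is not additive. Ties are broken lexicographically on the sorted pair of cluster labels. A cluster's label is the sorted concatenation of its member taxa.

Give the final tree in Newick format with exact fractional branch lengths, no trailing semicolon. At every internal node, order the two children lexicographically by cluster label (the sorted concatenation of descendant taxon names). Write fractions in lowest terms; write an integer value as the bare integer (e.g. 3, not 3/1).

1. join I+U (d=2, Q=-191) ⇒ IU; edges |I|=31/8, |U|=-15/8
  updated: d(IU,Q)=49/2, d(IU,V)=55/2, d(IU,X)=19, d(IU,Z)=45/2
2. join Q+V (d=7, Q=-141) ⇒ QV; edges |Q|=25/3, |V|=-4/3
  updated: d(IU,QV)=45/2, d(QV,X)=18, d(QV,Z)=23
3. join IU+QV (d=45/2, Q=-165/2) ⇒ IQUV; edges |IU|=91/8, |QV|=89/8
  updated: d(IQUV,X)=29/4, d(IQUV,Z)=23/2
4. join IQUV+X (d=29/4, Q=-99/4) ⇒ IQUVX; edges |IQUV|=51/8, |X|=7/8
  updated: d(IQUVX,Z)=41/8
5. join IQUVX+Z (d=41/8) ⇒ IQUVXZ; edges |IQUVX|=41/16, |Z|=41/16
final tree: ((((I:31/8,U:-15/8):91/8,(Q:25/3,V:-4/3):89/8):51/8,X:7/8):41/16,Z:41/16)
total length: 351/8

((((I:31/8,U:-15/8):91/8,(Q:25/3,V:-4/3):89/8):51/8,X:7/8):41/16,Z:41/16)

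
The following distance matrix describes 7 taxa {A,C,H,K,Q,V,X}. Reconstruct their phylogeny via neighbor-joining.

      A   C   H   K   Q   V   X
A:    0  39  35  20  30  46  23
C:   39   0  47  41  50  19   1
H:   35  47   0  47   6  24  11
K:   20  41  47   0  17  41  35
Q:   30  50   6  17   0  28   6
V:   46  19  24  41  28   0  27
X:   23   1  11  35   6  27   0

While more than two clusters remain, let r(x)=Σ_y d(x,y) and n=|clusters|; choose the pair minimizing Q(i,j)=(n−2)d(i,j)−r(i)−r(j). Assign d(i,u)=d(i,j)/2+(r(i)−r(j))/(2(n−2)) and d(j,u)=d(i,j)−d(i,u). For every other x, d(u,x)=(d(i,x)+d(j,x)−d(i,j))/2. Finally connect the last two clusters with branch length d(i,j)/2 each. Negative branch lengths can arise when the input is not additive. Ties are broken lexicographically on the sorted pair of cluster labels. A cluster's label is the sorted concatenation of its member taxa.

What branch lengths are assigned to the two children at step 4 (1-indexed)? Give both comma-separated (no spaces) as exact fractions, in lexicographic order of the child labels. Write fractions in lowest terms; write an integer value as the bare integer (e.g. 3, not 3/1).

12,29/4

iteration 1: select C,X (d=1, Q=-295); attach at lengths (99/10, -89/10); label the merged cluster CX
  updated: d(A,CX)=61/2, d(CX,H)=57/2, d(CX,K)=75/2, d(CX,Q)=55/2, d(CX,V)=45/2
iteration 2: select A,K (d=20, Q=-244); attach at lengths (79/8, 81/8); label the merged cluster AK
  updated: d(AK,CX)=24, d(AK,H)=31, d(AK,Q)=27/2, d(AK,V)=67/2
iteration 3: select H,Q (d=6, Q=-293/2); attach at lengths (65/12, 7/12); label the merged cluster HQ
  updated: d(AK,HQ)=77/4, d(CX,HQ)=25, d(HQ,V)=23
iteration 4: select AK,HQ (d=77/4, Q=-211/2); attach at lengths (12, 29/4); label the merged cluster AHKQ
  updated: d(AHKQ,CX)=119/8, d(AHKQ,V)=149/8
iteration 5: select AHKQ,CX (d=119/8, Q=-56); attach at lengths (11/2, 75/8); label the merged cluster ACHKQX
  updated: d(ACHKQX,V)=105/8
iteration 6: select ACHKQX,V (d=105/8); attach at lengths (105/16, 105/16); label the merged cluster ACHKQVX
final tree: ((((A:79/8,K:81/8):12,(H:65/12,Q:7/12):29/4):11/2,(C:99/10,X:-89/10):75/8):105/16,V:105/16)
total length: 297/4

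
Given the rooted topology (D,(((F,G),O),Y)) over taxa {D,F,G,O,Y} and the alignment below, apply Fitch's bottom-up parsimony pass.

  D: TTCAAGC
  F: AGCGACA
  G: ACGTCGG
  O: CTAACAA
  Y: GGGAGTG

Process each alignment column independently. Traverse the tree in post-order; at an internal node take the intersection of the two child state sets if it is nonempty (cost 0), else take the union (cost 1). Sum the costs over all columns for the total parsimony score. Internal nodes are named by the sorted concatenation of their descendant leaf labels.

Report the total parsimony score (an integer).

20

FG@0: {A} ∩ {A} = {A} (intersection, +0)
FGO@0: {A} ∪ {C} = {A,C} (union, +1)
FGOY@0: {A,C} ∪ {G} = {A,C,G} (union, +1)
DFGOY@0: {T} ∪ {A,C,G} = {A,C,G,T} (union, +1)
FG@1: {G} ∪ {C} = {C,G} (union, +1)
FGO@1: {C,G} ∪ {T} = {C,G,T} (union, +1)
FGOY@1: {C,G,T} ∩ {G} = {G} (intersection, +0)
DFGOY@1: {T} ∪ {G} = {G,T} (union, +1)
FG@2: {C} ∪ {G} = {C,G} (union, +1)
FGO@2: {C,G} ∪ {A} = {A,C,G} (union, +1)
FGOY@2: {A,C,G} ∩ {G} = {G} (intersection, +0)
DFGOY@2: {C} ∪ {G} = {C,G} (union, +1)
FG@3: {G} ∪ {T} = {G,T} (union, +1)
FGO@3: {G,T} ∪ {A} = {A,G,T} (union, +1)
FGOY@3: {A,G,T} ∩ {A} = {A} (intersection, +0)
DFGOY@3: {A} ∩ {A} = {A} (intersection, +0)
FG@4: {A} ∪ {C} = {A,C} (union, +1)
FGO@4: {A,C} ∩ {C} = {C} (intersection, +0)
FGOY@4: {C} ∪ {G} = {C,G} (union, +1)
DFGOY@4: {A} ∪ {C,G} = {A,C,G} (union, +1)
FG@5: {C} ∪ {G} = {C,G} (union, +1)
FGO@5: {C,G} ∪ {A} = {A,C,G} (union, +1)
FGOY@5: {A,C,G} ∪ {T} = {A,C,G,T} (union, +1)
DFGOY@5: {G} ∩ {A,C,G,T} = {G} (intersection, +0)
FG@6: {A} ∪ {G} = {A,G} (union, +1)
FGO@6: {A,G} ∩ {A} = {A} (intersection, +0)
FGOY@6: {A} ∪ {G} = {A,G} (union, +1)
DFGOY@6: {C} ∪ {A,G} = {A,C,G} (union, +1)
per-site changes: [3, 3, 3, 2, 3, 3, 3]; total = 20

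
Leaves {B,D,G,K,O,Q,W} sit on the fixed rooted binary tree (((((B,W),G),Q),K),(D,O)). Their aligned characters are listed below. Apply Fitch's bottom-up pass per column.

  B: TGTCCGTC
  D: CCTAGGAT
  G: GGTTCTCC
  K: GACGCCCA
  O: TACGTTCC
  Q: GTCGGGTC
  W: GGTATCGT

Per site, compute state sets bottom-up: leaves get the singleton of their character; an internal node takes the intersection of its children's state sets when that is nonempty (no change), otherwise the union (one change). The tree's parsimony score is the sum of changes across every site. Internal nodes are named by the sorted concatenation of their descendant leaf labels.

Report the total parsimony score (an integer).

27

BW@0: {T} ∪ {G} = {G,T} (union, +1)
BGW@0: {G,T} ∩ {G} = {G} (intersection, +0)
BGQW@0: {G} ∩ {G} = {G} (intersection, +0)
BGKQW@0: {G} ∩ {G} = {G} (intersection, +0)
DO@0: {C} ∪ {T} = {C,T} (union, +1)
BDGKOQW@0: {G} ∪ {C,T} = {C,G,T} (union, +1)
BW@1: {G} ∩ {G} = {G} (intersection, +0)
BGW@1: {G} ∩ {G} = {G} (intersection, +0)
BGQW@1: {G} ∪ {T} = {G,T} (union, +1)
BGKQW@1: {G,T} ∪ {A} = {A,G,T} (union, +1)
DO@1: {C} ∪ {A} = {A,C} (union, +1)
BDGKOQW@1: {A,G,T} ∩ {A,C} = {A} (intersection, +0)
BW@2: {T} ∩ {T} = {T} (intersection, +0)
BGW@2: {T} ∩ {T} = {T} (intersection, +0)
BGQW@2: {T} ∪ {C} = {C,T} (union, +1)
BGKQW@2: {C,T} ∩ {C} = {C} (intersection, +0)
DO@2: {T} ∪ {C} = {C,T} (union, +1)
BDGKOQW@2: {C} ∩ {C,T} = {C} (intersection, +0)
BW@3: {C} ∪ {A} = {A,C} (union, +1)
BGW@3: {A,C} ∪ {T} = {A,C,T} (union, +1)
BGQW@3: {A,C,T} ∪ {G} = {A,C,G,T} (union, +1)
BGKQW@3: {A,C,G,T} ∩ {G} = {G} (intersection, +0)
DO@3: {A} ∪ {G} = {A,G} (union, +1)
BDGKOQW@3: {G} ∩ {A,G} = {G} (intersection, +0)
BW@4: {C} ∪ {T} = {C,T} (union, +1)
BGW@4: {C,T} ∩ {C} = {C} (intersection, +0)
BGQW@4: {C} ∪ {G} = {C,G} (union, +1)
BGKQW@4: {C,G} ∩ {C} = {C} (intersection, +0)
DO@4: {G} ∪ {T} = {G,T} (union, +1)
BDGKOQW@4: {C} ∪ {G,T} = {C,G,T} (union, +1)
BW@5: {G} ∪ {C} = {C,G} (union, +1)
BGW@5: {C,G} ∪ {T} = {C,G,T} (union, +1)
BGQW@5: {C,G,T} ∩ {G} = {G} (intersection, +0)
BGKQW@5: {G} ∪ {C} = {C,G} (union, +1)
DO@5: {G} ∪ {T} = {G,T} (union, +1)
BDGKOQW@5: {C,G} ∩ {G,T} = {G} (intersection, +0)
BW@6: {T} ∪ {G} = {G,T} (union, +1)
BGW@6: {G,T} ∪ {C} = {C,G,T} (union, +1)
BGQW@6: {C,G,T} ∩ {T} = {T} (intersection, +0)
BGKQW@6: {T} ∪ {C} = {C,T} (union, +1)
DO@6: {A} ∪ {C} = {A,C} (union, +1)
BDGKOQW@6: {C,T} ∩ {A,C} = {C} (intersection, +0)
BW@7: {C} ∪ {T} = {C,T} (union, +1)
BGW@7: {C,T} ∩ {C} = {C} (intersection, +0)
BGQW@7: {C} ∩ {C} = {C} (intersection, +0)
BGKQW@7: {C} ∪ {A} = {A,C} (union, +1)
DO@7: {T} ∪ {C} = {C,T} (union, +1)
BDGKOQW@7: {A,C} ∩ {C,T} = {C} (intersection, +0)
per-site changes: [3, 3, 2, 4, 4, 4, 4, 3]; total = 27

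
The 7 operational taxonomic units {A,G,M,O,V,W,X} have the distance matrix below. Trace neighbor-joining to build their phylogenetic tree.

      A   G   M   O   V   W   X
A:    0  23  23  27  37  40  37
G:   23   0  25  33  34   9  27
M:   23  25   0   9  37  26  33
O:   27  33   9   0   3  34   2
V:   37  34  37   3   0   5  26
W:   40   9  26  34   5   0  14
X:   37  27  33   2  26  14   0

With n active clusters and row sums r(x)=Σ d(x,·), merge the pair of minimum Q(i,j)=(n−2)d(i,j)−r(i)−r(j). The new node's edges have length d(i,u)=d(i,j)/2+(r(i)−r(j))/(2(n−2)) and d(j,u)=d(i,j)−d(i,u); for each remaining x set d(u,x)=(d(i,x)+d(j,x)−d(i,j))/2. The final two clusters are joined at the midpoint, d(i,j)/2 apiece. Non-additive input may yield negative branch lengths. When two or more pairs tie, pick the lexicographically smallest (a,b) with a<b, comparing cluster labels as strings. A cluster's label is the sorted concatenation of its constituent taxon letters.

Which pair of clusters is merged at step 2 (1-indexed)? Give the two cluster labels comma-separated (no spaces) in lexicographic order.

O,X

step 1: merge (V,W) at d=5, Q=-245; branch lengths V→39/10, W→11/10; new cluster VW
  updated: d(A,VW)=36, d(G,VW)=19, d(M,VW)=29, d(O,VW)=16, d(VW,X)=35/2
step 2: merge (O,X) at d=2, Q=-391/2; branch lengths O→-43/16, X→75/16; new cluster OX
  updated: d(A,OX)=31, d(G,OX)=29, d(M,OX)=20, d(OX,VW)=63/4
step 3: merge (OX,VW) at d=63/4, Q=-593/4; branch lengths OX→173/24, VW→205/24; new cluster OVWX
  updated: d(A,OVWX)=205/8, d(G,OVWX)=129/8, d(M,OVWX)=133/8
step 4: merge (A,M) at d=23, Q=-361/4; branch lengths A→53/4, M→39/4; new cluster AM
  updated: d(AM,G)=25/2, d(AM,OVWX)=77/8
step 5: merge (AM,G) at d=25/2, Q=-153/4; branch lengths AM→3, G→19/2; new cluster AGM
  updated: d(AGM,OVWX)=53/8
step 6: merge (AGM,OVWX) at d=53/8; branch lengths AGM→53/16, OVWX→53/16; new cluster AGMOVWX
final tree: (((A:53/4,M:39/4):3,G:19/2):53/16,((O:-43/16,X:75/16):173/24,(V:39/10,W:11/10):205/24):53/16)
total length: 519/8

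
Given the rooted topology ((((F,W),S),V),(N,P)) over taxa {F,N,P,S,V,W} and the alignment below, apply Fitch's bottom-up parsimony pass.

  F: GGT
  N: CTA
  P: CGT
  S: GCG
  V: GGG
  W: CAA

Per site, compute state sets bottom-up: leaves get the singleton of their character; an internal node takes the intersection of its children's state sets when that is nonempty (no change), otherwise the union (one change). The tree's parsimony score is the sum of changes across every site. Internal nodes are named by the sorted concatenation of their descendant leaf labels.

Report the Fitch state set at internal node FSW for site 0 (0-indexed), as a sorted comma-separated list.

FW@0: {G} ∪ {C} = {C,G} (union, +1)
FSW@0: {C,G} ∩ {G} = {G} (intersection, +0)
FSVW@0: {G} ∩ {G} = {G} (intersection, +0)
NP@0: {C} ∩ {C} = {C} (intersection, +0)
FNPSVW@0: {G} ∪ {C} = {C,G} (union, +1)
FW@1: {G} ∪ {A} = {A,G} (union, +1)
FSW@1: {A,G} ∪ {C} = {A,C,G} (union, +1)
FSVW@1: {A,C,G} ∩ {G} = {G} (intersection, +0)
NP@1: {T} ∪ {G} = {G,T} (union, +1)
FNPSVW@1: {G} ∩ {G,T} = {G} (intersection, +0)
FW@2: {T} ∪ {A} = {A,T} (union, +1)
FSW@2: {A,T} ∪ {G} = {A,G,T} (union, +1)
FSVW@2: {A,G,T} ∩ {G} = {G} (intersection, +0)
NP@2: {A} ∪ {T} = {A,T} (union, +1)
FNPSVW@2: {G} ∪ {A,T} = {A,G,T} (union, +1)
per-site changes: [2, 3, 4]; total = 9

G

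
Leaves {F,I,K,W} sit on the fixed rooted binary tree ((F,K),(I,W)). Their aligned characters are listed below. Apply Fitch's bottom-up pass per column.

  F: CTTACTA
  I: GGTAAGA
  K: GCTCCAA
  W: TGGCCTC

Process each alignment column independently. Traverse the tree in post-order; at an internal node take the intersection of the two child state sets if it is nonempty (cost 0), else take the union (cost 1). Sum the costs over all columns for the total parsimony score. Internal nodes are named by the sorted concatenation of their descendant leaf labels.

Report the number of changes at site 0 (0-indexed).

2

FK@0: {C} ∪ {G} = {C,G} (union, +1)
IW@0: {G} ∪ {T} = {G,T} (union, +1)
FIKW@0: {C,G} ∩ {G,T} = {G} (intersection, +0)
FK@1: {T} ∪ {C} = {C,T} (union, +1)
IW@1: {G} ∩ {G} = {G} (intersection, +0)
FIKW@1: {C,T} ∪ {G} = {C,G,T} (union, +1)
FK@2: {T} ∩ {T} = {T} (intersection, +0)
IW@2: {T} ∪ {G} = {G,T} (union, +1)
FIKW@2: {T} ∩ {G,T} = {T} (intersection, +0)
FK@3: {A} ∪ {C} = {A,C} (union, +1)
IW@3: {A} ∪ {C} = {A,C} (union, +1)
FIKW@3: {A,C} ∩ {A,C} = {A,C} (intersection, +0)
FK@4: {C} ∩ {C} = {C} (intersection, +0)
IW@4: {A} ∪ {C} = {A,C} (union, +1)
FIKW@4: {C} ∩ {A,C} = {C} (intersection, +0)
FK@5: {T} ∪ {A} = {A,T} (union, +1)
IW@5: {G} ∪ {T} = {G,T} (union, +1)
FIKW@5: {A,T} ∩ {G,T} = {T} (intersection, +0)
FK@6: {A} ∩ {A} = {A} (intersection, +0)
IW@6: {A} ∪ {C} = {A,C} (union, +1)
FIKW@6: {A} ∩ {A,C} = {A} (intersection, +0)
per-site changes: [2, 2, 1, 2, 1, 2, 1]; total = 11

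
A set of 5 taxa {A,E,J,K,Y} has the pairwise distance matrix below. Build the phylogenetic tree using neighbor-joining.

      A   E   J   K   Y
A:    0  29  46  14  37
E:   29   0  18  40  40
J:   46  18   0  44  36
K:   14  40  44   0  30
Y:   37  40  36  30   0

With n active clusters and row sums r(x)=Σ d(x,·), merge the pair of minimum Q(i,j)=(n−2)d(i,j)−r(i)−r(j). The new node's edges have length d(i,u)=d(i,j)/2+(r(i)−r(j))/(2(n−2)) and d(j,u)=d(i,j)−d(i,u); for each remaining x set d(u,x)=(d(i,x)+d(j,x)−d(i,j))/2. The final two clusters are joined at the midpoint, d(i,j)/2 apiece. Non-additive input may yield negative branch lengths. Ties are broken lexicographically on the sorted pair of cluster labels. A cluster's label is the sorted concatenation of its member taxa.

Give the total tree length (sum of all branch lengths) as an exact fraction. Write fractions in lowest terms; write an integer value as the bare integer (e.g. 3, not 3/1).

573/8

iteration 1: select E,J (d=18, Q=-217); attach at lengths (37/6, 71/6); label the merged cluster EJ
  updated: d(A,EJ)=57/2, d(EJ,K)=33, d(EJ,Y)=29
iteration 2: select A,K (d=14, Q=-257/2); attach at lengths (61/8, 51/8); label the merged cluster AK
  updated: d(AK,EJ)=95/4, d(AK,Y)=53/2
iteration 3: select AK,EJ (d=95/4, Q=-317/4); attach at lengths (85/8, 105/8); label the merged cluster AEJK
  updated: d(AEJK,Y)=127/8
iteration 4: select AEJK,Y (d=127/8); attach at lengths (127/16, 127/16); label the merged cluster AEJKY
final tree: (((A:61/8,K:51/8):85/8,(E:37/6,J:71/6):105/8):127/16,Y:127/16)
total length: 573/8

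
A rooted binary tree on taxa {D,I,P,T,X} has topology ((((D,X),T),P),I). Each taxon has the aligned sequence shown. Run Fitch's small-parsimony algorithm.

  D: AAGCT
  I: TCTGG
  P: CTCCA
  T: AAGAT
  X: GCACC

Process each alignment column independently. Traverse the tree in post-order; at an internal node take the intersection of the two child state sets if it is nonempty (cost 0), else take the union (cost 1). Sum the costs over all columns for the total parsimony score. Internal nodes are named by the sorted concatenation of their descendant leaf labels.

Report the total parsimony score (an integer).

[col 0] DX: children D:{A}, X:{G} ∪→ {A,G}; cost 1
[col 0] DTX: children DX:{A,G}, T:{A} ∩→ {A}; cost 0
[col 0] DPTX: children DTX:{A}, P:{C} ∪→ {A,C}; cost 1
[col 0] DIPTX: children DPTX:{A,C}, I:{T} ∪→ {A,C,T}; cost 1
[col 1] DX: children D:{A}, X:{C} ∪→ {A,C}; cost 1
[col 1] DTX: children DX:{A,C}, T:{A} ∩→ {A}; cost 0
[col 1] DPTX: children DTX:{A}, P:{T} ∪→ {A,T}; cost 1
[col 1] DIPTX: children DPTX:{A,T}, I:{C} ∪→ {A,C,T}; cost 1
[col 2] DX: children D:{G}, X:{A} ∪→ {A,G}; cost 1
[col 2] DTX: children DX:{A,G}, T:{G} ∩→ {G}; cost 0
[col 2] DPTX: children DTX:{G}, P:{C} ∪→ {C,G}; cost 1
[col 2] DIPTX: children DPTX:{C,G}, I:{T} ∪→ {C,G,T}; cost 1
[col 3] DX: children D:{C}, X:{C} ∩→ {C}; cost 0
[col 3] DTX: children DX:{C}, T:{A} ∪→ {A,C}; cost 1
[col 3] DPTX: children DTX:{A,C}, P:{C} ∩→ {C}; cost 0
[col 3] DIPTX: children DPTX:{C}, I:{G} ∪→ {C,G}; cost 1
[col 4] DX: children D:{T}, X:{C} ∪→ {C,T}; cost 1
[col 4] DTX: children DX:{C,T}, T:{T} ∩→ {T}; cost 0
[col 4] DPTX: children DTX:{T}, P:{A} ∪→ {A,T}; cost 1
[col 4] DIPTX: children DPTX:{A,T}, I:{G} ∪→ {A,G,T}; cost 1
per-site changes: [3, 3, 3, 2, 3]; total = 14

14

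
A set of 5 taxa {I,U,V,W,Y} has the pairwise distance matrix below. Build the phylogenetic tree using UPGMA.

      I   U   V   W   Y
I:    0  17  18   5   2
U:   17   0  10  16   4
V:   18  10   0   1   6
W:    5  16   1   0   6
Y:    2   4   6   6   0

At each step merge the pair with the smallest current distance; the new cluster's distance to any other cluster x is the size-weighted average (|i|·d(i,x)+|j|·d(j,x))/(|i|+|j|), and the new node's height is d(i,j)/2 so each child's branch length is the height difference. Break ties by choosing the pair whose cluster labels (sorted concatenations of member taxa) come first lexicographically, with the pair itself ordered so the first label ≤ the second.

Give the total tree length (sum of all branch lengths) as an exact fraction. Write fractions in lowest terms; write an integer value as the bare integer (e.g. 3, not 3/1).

step 1: merge (V,W) at d=1; branch lengths V→1/2, W→1/2; new cluster VW
  updated: d(I,VW)=23/2, d(U,VW)=13, d(VW,Y)=6
step 2: merge (I,Y) at d=2; branch lengths I→1, Y→1; new cluster IY
  updated: d(IY,U)=21/2, d(IY,VW)=35/4
step 3: merge (IY,VW) at d=35/4; branch lengths IY→27/8, VW→31/8; new cluster IVWY
  updated: d(IVWY,U)=47/4
step 4: merge (IVWY,U) at d=47/4; branch lengths IVWY→3/2, U→47/8; new cluster IUVWY
final tree: (((I:1,Y:1):27/8,(V:1/2,W:1/2):31/8):3/2,U:47/8)
total length: 141/8

141/8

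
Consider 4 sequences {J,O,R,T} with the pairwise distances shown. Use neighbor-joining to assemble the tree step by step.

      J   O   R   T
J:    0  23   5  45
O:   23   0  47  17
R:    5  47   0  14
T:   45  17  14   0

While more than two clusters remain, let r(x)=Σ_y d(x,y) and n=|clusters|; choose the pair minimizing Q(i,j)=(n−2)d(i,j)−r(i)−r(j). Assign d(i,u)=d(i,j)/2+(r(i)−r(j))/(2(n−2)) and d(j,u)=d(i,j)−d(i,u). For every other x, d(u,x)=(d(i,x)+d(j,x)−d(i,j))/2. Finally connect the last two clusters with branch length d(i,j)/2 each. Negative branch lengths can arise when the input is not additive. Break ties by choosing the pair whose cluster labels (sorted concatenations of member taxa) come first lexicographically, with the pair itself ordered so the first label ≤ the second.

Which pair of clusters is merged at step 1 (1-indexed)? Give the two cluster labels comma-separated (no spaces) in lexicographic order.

1. join J+R (d=5, Q=-129) ⇒ JR; edges |J|=17/4, |R|=3/4
  updated: d(JR,O)=65/2, d(JR,T)=27
2. join JR+O (d=65/2, Q=-153/2) ⇒ JOR; edges |JR|=85/4, |O|=45/4
  updated: d(JOR,T)=23/4
3. join JOR+T (d=23/4) ⇒ JORT; edges |JOR|=23/8, |T|=23/8
final tree: (((J:17/4,R:3/4):85/4,O:45/4):23/8,T:23/8)
total length: 173/4

J,R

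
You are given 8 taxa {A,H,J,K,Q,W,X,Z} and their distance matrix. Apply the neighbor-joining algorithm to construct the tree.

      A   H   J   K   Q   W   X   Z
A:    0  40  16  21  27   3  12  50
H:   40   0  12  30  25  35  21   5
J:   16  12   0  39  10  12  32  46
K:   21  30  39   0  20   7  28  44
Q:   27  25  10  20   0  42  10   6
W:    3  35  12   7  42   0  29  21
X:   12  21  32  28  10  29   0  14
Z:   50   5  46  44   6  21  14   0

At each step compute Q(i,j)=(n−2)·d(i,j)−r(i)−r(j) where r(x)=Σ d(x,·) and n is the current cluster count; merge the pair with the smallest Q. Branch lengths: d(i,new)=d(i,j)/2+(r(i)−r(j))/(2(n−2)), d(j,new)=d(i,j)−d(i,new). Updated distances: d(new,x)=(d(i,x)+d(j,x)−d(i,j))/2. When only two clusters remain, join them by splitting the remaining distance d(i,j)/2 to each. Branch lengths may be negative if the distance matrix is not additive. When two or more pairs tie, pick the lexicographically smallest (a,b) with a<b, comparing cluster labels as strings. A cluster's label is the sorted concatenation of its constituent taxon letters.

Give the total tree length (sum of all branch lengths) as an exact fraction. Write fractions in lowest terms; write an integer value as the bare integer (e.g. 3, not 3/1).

249/4

step 1: merge (H,Z) at d=5, Q=-324; branch lengths H→1, Z→4; new cluster HZ
  updated: d(A,HZ)=85/2, d(HZ,J)=53/2, d(HZ,K)=69/2, d(HZ,Q)=13, d(HZ,W)=51/2, d(HZ,X)=15
step 2: merge (K,W) at d=7, Q=-233; branch lengths K→33/5, W→2/5; new cluster KW
  updated: d(A,KW)=17/2, d(HZ,KW)=53/2, d(J,KW)=22, d(KW,Q)=55/2, d(KW,X)=25
step 3: merge (A,KW) at d=17/2, Q=-363/2; branch lengths A→61/16, KW→75/16; new cluster AKW
  updated: d(AKW,HZ)=121/4, d(AKW,J)=59/4, d(AKW,Q)=23, d(AKW,X)=57/4
step 4: merge (AKW,J) at d=59/4, Q=-485/4; branch lengths AKW→173/24, J→181/24; new cluster AJKW
  updated: d(AJKW,HZ)=21, d(AJKW,Q)=73/8, d(AJKW,X)=63/4
step 5: merge (AJKW,Q) at d=73/8, Q=-239/4; branch lengths AJKW→8, Q→9/8; new cluster AJKQW
  updated: d(AJKQW,HZ)=199/16, d(AJKQW,X)=133/16
step 6: merge (AJKQW,HZ) at d=199/16, Q=-143/4; branch lengths AJKQW→23/8, HZ→153/16; new cluster AHJKQWZ
  updated: d(AHJKQWZ,X)=87/16
step 7: merge (AHJKQWZ,X) at d=87/16; branch lengths AHJKQWZ→87/32, X→87/32; new cluster AHJKQWXZ
final tree: (((((A:61/16,(K:33/5,W:2/5):75/16):173/24,J:181/24):8,Q:9/8):23/8,(H:1,Z:4):153/16):87/32,X:87/32)
total length: 249/4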